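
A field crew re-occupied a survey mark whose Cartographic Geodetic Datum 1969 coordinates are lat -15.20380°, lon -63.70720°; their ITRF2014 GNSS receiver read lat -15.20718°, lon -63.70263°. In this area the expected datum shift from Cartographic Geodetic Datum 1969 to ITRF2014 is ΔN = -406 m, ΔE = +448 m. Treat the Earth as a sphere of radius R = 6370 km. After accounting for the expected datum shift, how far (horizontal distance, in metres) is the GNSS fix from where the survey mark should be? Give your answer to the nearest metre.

Observed coordinate differences: Δφ = -0.00338°, Δλ = +0.00457°.
Converting to metres (1° lat = 111177 m, cos φ = 0.964999): observed ΔN = -375.8 m, observed ΔE = 490.3 m.
Subtracting the expected shift leaves a residual of -375.8 − (-406) = 30.2 m north and 490.3 − (448) = 42.3 m east.
Residual distance = √(30.2² + 42.3²) = 52.0 m.

52 m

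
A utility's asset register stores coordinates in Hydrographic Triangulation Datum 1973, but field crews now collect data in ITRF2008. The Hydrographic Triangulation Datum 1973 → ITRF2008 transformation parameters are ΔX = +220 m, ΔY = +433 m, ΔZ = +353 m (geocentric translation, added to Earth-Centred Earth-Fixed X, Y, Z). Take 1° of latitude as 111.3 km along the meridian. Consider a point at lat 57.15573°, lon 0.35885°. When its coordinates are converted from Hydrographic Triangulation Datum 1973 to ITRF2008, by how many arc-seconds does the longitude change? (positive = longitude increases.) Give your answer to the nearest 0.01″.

Δλ = 25.74″

sin φ = 0.840148, cos φ = 0.542358, sin λ = 0.006263, cos λ = 0.999980.
East component: ΔE = −sin λ·ΔX + cos λ·ΔY = −(0.006263)(220) + (0.999980)(433) = 431.61 m.
1° of latitude spans 111300 m; at latitude φ, 1° of longitude spans that × cos φ = 60364.4 m, so Δλ = 431.61 / 60364.4 × 3600 = 25.740″.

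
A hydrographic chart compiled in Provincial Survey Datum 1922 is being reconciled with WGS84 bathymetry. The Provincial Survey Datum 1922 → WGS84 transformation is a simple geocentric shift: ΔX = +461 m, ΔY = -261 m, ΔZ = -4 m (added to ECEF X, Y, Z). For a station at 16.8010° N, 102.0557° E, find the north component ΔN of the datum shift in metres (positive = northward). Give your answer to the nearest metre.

At φ = 16.8010°, λ = 102.0557°: sin φ = 0.289049, cos φ = 0.957314, sin λ = 0.977945, cos λ = -0.208862.
ΔN = −sin φ cos λ·ΔX − sin φ sin λ·ΔY + cos φ·ΔZ = −(0.289049)(-0.208862)(461) − (0.289049)(0.977945)(-261) + (0.957314)(-4) = 97.78 m.

ΔN = 98 m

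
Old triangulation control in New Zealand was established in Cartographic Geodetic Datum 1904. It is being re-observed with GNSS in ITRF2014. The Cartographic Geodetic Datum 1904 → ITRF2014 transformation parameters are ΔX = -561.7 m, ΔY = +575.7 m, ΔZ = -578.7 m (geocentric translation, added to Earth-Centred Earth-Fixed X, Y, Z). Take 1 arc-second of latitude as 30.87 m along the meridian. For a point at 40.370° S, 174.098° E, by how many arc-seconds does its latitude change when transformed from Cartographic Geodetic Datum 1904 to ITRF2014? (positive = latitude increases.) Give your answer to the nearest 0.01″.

Δφ = -1.32″

sin φ = -0.647721, cos φ = 0.761878, sin λ = 0.102827, cos λ = -0.994699.
North component: ΔN = −sin φ cos λ·ΔX − sin φ sin λ·ΔY + cos φ·ΔZ = −(-0.647721)(-0.994699)(-561.7) − (-0.647721)(0.102827)(575.7) + (0.761878)(-578.7) = -40.66 m.
1° of latitude spans 3600 × 30.87 = 111132 m, so Δφ = -40.66 / 111132 × 3600 = -1.317″.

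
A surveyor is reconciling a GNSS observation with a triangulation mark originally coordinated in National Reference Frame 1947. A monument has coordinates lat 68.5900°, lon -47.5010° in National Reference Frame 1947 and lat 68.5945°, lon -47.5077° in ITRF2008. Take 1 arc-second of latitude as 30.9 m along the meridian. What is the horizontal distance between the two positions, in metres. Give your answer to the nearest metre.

570 m

Δφ = 68.5945° − 68.5900° = +0.0045°; Δλ = -47.5077° − -47.5010° = -0.0067°.
1° of latitude = 3600 × 30.90 = 111240 m.
ΔN = Δφ × 111240 = 500.6 m; ΔE = Δλ × 111240 × cos(68.5900°) = -0.0067 × 111240 × 0.365039 = -272.1 m.
Distance = √(ΔE² + ΔN²) = √((-272.1)² + 500.6²) = 569.7 m.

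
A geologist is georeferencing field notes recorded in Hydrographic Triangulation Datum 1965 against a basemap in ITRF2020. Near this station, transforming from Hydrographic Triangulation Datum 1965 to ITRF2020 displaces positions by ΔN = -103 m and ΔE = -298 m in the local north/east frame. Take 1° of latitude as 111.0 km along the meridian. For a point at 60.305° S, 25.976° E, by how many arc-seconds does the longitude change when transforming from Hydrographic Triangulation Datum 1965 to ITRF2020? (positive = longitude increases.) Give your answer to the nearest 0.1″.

Δλ = -19.5″

At latitude -60.305°, cos φ = 0.495383.
1° of longitude at this latitude = 111.0 × cos φ = 54.99 km, so Δλ = -298.0 / 54987.5 = -0.0054194° = -19.510″.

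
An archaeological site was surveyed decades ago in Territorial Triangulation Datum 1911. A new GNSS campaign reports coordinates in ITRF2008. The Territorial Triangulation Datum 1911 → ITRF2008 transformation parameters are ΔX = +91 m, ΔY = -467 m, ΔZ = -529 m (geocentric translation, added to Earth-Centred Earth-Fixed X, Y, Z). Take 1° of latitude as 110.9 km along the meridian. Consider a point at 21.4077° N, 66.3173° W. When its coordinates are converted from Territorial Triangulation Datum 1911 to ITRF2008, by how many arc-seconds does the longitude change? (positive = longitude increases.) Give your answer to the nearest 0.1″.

sin φ = 0.365002, cos φ = 0.931007, sin λ = -0.915784, cos λ = 0.401671.
East component: ΔE = −sin λ·ΔX + cos λ·ΔY = −(-0.915784)(91) + (0.401671)(-467) = -104.24 m.
1° of latitude spans 110900 m; at latitude φ, 1° of longitude spans that × cos φ = 103248.7 m, so Δλ = -104.24 / 103248.7 × 3600 = -3.635″.

Δλ = -3.6″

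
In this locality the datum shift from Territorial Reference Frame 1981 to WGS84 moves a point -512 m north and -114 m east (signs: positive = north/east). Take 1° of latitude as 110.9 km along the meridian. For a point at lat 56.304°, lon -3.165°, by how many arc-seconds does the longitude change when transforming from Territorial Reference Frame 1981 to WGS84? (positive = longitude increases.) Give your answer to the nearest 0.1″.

Δλ = -6.7″

At latitude 56.304°, cos φ = 0.554786.
1° of longitude at this latitude = 110.9 × cos φ = 61.53 km, so Δλ = -114.0 / 61525.8 = -0.0018529° = -6.670″.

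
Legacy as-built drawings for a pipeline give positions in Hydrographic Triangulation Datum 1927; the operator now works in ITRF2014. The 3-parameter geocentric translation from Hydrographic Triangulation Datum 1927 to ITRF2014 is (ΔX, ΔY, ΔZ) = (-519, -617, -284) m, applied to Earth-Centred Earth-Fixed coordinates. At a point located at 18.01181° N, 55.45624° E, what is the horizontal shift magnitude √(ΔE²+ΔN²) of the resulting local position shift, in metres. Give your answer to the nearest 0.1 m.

80.7 m

At φ = 18.01181°, λ = 55.45624°: sin φ = 0.309213, cos φ = 0.950993, sin λ = 0.823693, cos λ = 0.567036.
ΔE = −sin λ·ΔX + cos λ·ΔY = −(0.823693)·(-519) + (0.567036)·(-617) = 77.64 m.
ΔN = −sin φ cos λ·ΔX − sin φ sin λ·ΔY + cos φ·ΔZ = −(0.309213)(0.567036)(-519) − (0.309213)(0.823693)(-617) + (0.950993)(-284) = -21.94 m.
Horizontal magnitude = √(ΔE² + ΔN²) = √(77.64² + (-21.94)²) = 80.68 m.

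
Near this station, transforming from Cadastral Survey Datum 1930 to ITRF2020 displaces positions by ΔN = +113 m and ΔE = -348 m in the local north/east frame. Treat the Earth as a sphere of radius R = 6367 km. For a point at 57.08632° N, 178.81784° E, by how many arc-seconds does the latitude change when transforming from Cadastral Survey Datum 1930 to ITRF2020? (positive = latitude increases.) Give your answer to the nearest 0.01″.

On a sphere of radius R, 1 rad of latitude = R, so Δφ = ΔN / R = 113.0 / 6367000 = 1.7748e-05 rad = 3.661″.

Δφ = 3.66″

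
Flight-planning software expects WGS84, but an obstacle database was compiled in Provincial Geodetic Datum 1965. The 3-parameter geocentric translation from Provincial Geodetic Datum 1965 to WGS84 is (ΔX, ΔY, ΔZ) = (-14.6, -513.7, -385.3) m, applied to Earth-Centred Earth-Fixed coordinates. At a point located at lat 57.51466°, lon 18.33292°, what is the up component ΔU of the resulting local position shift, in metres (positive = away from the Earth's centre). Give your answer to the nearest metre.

ΔU = -419 m

At φ = 57.51466°, λ = 18.33292°: sin φ = 0.843529, cos φ = 0.537084, sin λ = 0.314538, cos λ = 0.949245.
ΔU = cos φ cos λ·ΔX + cos φ sin λ·ΔY + sin φ·ΔZ = (0.537084)(0.949245)(-14.6) + (0.537084)(0.314538)(-513.7) + (0.843529)(-385.3) = -419.24 m.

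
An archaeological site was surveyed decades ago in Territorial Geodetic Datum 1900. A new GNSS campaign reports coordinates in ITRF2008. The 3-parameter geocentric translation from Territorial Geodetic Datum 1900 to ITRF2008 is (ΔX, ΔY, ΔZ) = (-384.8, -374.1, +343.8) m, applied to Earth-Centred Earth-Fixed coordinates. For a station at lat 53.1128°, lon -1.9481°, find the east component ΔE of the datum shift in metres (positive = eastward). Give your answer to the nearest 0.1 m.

The local east axis at (φ, λ) is (−sin λ, cos λ, 0), so ΔE = −sin(-1.9481°)·(-384.8) + cos(-1.9481°)·(-374.1) = -386.96 m.

ΔE = -387.0 m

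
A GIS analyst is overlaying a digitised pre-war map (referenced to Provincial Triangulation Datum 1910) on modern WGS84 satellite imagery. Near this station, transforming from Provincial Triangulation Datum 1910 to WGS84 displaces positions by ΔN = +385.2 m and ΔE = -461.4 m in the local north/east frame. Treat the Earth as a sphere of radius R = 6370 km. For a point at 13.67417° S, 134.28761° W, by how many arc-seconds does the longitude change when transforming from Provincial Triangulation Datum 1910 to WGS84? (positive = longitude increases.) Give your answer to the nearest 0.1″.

At latitude -13.67417°, cos φ = 0.971656.
One radian of longitude at latitude φ spans R cos φ, so Δλ = ΔE / (R cos φ) = -461.4 / (6370000 × 0.971656) = -7.4546e-05 rad = -15.376″.

Δλ = -15.4″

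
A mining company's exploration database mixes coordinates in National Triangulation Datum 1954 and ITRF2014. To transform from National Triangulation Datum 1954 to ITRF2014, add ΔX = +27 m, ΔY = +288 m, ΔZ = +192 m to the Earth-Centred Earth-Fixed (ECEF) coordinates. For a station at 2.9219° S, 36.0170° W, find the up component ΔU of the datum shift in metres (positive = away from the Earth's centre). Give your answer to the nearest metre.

ΔU = -157 m

At φ = -2.9219°, λ = -36.0170°: sin φ = -0.050975, cos φ = 0.998700, sin λ = -0.588025, cos λ = 0.808843.
ΔU = cos φ cos λ·ΔX + cos φ sin λ·ΔY + sin φ·ΔZ = (0.998700)(0.808843)(27) + (0.998700)(-0.588025)(288) + (-0.050975)(192) = -157.11 m.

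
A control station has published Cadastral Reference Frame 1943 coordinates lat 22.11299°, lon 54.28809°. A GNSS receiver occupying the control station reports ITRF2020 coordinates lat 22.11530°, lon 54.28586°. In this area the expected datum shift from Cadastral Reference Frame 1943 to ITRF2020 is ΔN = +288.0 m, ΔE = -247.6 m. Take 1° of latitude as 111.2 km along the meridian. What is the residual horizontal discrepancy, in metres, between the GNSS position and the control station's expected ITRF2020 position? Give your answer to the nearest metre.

Observed coordinate differences: Δφ = +0.00231°, Δλ = -0.00223°.
Converting to metres (1° lat = 111200 m, cos φ = 0.926443): observed ΔN = 256.9 m, observed ΔE = -229.7 m.
Subtracting the expected shift leaves a residual of 256.9 − (288.0) = -31.1 m north and -229.7 − (-247.6) = 17.9 m east.
Residual distance = √((-31.1)² + 17.9²) = 35.9 m.

36 m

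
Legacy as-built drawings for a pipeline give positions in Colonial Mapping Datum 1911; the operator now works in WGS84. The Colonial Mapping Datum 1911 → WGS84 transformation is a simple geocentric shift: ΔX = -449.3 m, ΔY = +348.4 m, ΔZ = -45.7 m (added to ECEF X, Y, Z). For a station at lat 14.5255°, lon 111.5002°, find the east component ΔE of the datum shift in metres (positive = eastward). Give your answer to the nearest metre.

The local east axis at (φ, λ) is (−sin λ, cos λ, 0), so ΔE = −sin(111.5002°)·(-449.3) + cos(111.5002°)·348.4 = 290.35 m.

ΔE = 290 m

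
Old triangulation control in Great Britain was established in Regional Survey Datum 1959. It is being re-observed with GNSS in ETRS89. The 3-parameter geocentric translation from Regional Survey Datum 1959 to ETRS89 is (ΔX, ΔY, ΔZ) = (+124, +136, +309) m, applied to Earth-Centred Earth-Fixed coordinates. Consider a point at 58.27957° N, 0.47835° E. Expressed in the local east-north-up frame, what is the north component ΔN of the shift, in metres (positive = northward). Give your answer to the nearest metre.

ΔN = 56 m

At φ = 58.27957°, λ = 0.47835°: sin φ = 0.850624, cos φ = 0.525775, sin λ = 0.008349, cos λ = 0.999965.
ΔN = −sin φ cos λ·ΔX − sin φ sin λ·ΔY + cos φ·ΔZ = −(0.850624)(0.999965)(124) − (0.850624)(0.008349)(136) + (0.525775)(309) = 56.02 m.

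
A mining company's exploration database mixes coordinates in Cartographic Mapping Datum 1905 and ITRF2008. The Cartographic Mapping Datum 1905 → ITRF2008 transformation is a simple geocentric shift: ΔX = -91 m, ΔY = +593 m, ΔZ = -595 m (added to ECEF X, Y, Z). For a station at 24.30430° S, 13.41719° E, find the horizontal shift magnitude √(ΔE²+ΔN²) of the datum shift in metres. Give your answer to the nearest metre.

794 m

At φ = -24.30430°, λ = 13.41719°: sin φ = -0.411583, cos φ = 0.911372, sin λ = 0.232040, cos λ = 0.972706.
ΔE = −sin λ·ΔX + cos λ·ΔY = −(0.232040)·(-91) + (0.972706)·(593) = 597.93 m.
ΔN = −sin φ cos λ·ΔX − sin φ sin λ·ΔY + cos φ·ΔZ = −(-0.411583)(0.972706)(-91) − (-0.411583)(0.232040)(593) + (0.911372)(-595) = -522.06 m.
Horizontal magnitude = √(ΔE² + ΔN²) = √(597.93² + (-522.06)²) = 793.77 m.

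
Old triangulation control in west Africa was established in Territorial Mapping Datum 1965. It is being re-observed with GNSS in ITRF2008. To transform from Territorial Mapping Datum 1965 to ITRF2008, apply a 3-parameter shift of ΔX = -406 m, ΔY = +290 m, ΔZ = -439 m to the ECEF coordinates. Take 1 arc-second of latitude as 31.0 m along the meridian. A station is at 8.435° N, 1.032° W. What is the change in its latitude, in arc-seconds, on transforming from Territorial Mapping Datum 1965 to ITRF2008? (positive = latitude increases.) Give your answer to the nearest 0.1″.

sin φ = 0.146687, cos φ = 0.989183, sin λ = -0.018011, cos λ = 0.999838.
North component: ΔN = −sin φ cos λ·ΔX − sin φ sin λ·ΔY + cos φ·ΔZ = −(0.146687)(0.999838)(-406) − (0.146687)(-0.018011)(290) + (0.989183)(-439) = -373.94 m.
1° of latitude spans 3600 × 31.00 = 111600 m, so Δφ = -373.94 / 111600 × 3600 = -12.063″.

Δφ = -12.1″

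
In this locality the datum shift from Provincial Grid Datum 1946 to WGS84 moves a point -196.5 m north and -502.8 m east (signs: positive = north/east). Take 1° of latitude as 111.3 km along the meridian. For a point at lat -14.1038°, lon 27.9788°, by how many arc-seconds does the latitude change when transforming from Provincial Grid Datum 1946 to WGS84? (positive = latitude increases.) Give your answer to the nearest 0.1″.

1° of latitude = 111.3 km, so Δφ = -196.5 / 111300 = -0.0017655° = -6.356″.

Δφ = -6.4″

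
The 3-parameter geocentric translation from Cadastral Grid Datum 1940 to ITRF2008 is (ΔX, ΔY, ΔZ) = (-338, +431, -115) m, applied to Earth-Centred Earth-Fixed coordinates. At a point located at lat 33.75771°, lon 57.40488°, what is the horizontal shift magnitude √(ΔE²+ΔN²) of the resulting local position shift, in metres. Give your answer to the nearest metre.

At φ = 33.75771°, λ = 57.40488°: sin φ = 0.555682, cos φ = 0.831395, sin λ = 0.842498, cos λ = 0.538699.
ΔE = −sin λ·ΔX + cos λ·ΔY = −(0.842498)·(-338) + (0.538699)·(431) = 516.94 m.
ΔN = −sin φ cos λ·ΔX − sin φ sin λ·ΔY + cos φ·ΔZ = −(0.555682)(0.538699)(-338) − (0.555682)(0.842498)(431) + (0.831395)(-115) = -196.21 m.
Horizontal magnitude = √(ΔE² + ΔN²) = √(516.94² + (-196.21)²) = 552.93 m.

553 m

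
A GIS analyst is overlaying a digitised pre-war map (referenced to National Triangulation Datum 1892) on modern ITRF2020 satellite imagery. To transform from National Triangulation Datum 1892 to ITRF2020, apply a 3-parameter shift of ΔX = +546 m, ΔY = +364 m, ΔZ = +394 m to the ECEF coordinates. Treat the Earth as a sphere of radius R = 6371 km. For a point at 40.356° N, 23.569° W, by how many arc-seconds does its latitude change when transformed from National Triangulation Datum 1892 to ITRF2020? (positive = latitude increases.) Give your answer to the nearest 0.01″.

sin φ = 0.647535, cos φ = 0.762036, sin λ = -0.399853, cos λ = 0.916579.
North component: ΔN = −sin φ cos λ·ΔX − sin φ sin λ·ΔY + cos φ·ΔZ = −(0.647535)(0.916579)(546) − (0.647535)(-0.399853)(364) + (0.762036)(394) = 70.43 m.
1° of latitude spans πR/180 = 111195 m, so Δφ = 70.43 / 111195 × 3600 = 2.280″.

Δφ = 2.28″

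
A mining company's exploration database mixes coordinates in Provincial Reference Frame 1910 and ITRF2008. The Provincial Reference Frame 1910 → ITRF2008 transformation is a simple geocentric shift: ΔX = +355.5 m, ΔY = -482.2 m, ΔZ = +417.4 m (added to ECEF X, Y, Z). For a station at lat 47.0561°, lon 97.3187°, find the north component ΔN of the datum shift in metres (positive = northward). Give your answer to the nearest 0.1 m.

The local north axis is (−sin φ cos λ, −sin φ sin λ, cos φ), giving ΔN = 33.151 + 350.105 + 284.367 = 667.62 m.

ΔN = 667.6 m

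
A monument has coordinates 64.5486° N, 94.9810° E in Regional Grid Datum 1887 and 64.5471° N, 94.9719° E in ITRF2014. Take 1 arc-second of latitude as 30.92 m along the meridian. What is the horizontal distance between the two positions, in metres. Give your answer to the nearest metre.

Δφ = 64.5471° − 64.5486° = -0.0015°; Δλ = 94.9719° − 94.9810° = -0.0091°.
1° of latitude = 3600 × 30.92 = 111312 m.
ΔN = Δφ × 111312 = -167.0 m; ΔE = Δλ × 111312 × cos(64.5486°) = -0.0091 × 111312 × 0.429745 = -435.3 m.
Distance = √(ΔE² + ΔN²) = √((-435.3)² + (-167.0)²) = 466.2 m.

466 m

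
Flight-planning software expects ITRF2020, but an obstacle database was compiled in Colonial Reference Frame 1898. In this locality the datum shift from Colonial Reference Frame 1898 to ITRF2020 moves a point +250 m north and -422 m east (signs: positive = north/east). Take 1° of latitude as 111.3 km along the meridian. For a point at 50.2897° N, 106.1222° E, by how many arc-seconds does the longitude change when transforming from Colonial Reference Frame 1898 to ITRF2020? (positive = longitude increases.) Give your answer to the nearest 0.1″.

Δλ = -21.4″

At latitude 50.2897°, cos φ = 0.638906.
1° of longitude at this latitude = 111.3 × cos φ = 71.11 km, so Δλ = -422.0 / 71110.3 = -0.0059344° = -21.364″.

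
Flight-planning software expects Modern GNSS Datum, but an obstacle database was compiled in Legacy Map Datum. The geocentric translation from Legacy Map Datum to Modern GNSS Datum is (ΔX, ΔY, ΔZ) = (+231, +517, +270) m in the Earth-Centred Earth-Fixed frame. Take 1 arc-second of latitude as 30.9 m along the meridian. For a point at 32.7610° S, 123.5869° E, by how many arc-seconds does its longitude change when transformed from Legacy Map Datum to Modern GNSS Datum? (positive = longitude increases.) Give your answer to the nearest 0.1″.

sin φ = -0.541136, cos φ = 0.840935, sin λ = 0.833048, cos λ = -0.553201.
East component: ΔE = −sin λ·ΔX + cos λ·ΔY = −(0.833048)(231) + (-0.553201)(517) = -478.44 m.
1° of latitude spans 3600 × 30.90 = 111240 m; at latitude φ, 1° of longitude spans that × cos φ = 93545.6 m, so Δλ = -478.44 / 93545.6 × 3600 = -18.412″.

Δλ = -18.4″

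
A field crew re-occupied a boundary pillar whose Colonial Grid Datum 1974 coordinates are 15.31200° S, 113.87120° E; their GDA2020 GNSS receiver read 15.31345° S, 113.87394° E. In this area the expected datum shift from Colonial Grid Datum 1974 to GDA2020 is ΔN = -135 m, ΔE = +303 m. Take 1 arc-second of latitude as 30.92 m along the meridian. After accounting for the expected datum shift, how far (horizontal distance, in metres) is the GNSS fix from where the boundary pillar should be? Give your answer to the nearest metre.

28 m

Observed coordinate differences: Δφ = -0.00145°, Δλ = +0.00274°.
Converting to metres (1° lat = 111312 m, cos φ = 0.964502): observed ΔN = -161.4 m, observed ΔE = 294.2 m.
Subtracting the expected shift leaves a residual of -161.4 − (-135) = -26.4 m north and 294.2 − (303) = -8.8 m east.
Residual distance = √((-26.4)² + (-8.8)²) = 27.8 m.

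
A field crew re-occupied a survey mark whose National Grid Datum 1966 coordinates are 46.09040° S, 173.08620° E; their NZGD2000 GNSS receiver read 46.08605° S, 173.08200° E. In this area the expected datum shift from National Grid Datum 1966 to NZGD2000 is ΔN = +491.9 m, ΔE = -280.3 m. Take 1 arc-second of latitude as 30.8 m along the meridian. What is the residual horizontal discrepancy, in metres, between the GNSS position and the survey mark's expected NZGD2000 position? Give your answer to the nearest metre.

44 m

Observed coordinate differences: Δφ = +0.00435°, Δλ = -0.00420°.
Converting to metres (1° lat = 110880 m, cos φ = 0.693523): observed ΔN = 482.3 m, observed ΔE = -323.0 m.
Subtracting the expected shift leaves a residual of 482.3 − (491.9) = -9.6 m north and -323.0 − (-280.3) = -42.7 m east.
Residual distance = √((-9.6)² + (-42.7)²) = 43.7 m.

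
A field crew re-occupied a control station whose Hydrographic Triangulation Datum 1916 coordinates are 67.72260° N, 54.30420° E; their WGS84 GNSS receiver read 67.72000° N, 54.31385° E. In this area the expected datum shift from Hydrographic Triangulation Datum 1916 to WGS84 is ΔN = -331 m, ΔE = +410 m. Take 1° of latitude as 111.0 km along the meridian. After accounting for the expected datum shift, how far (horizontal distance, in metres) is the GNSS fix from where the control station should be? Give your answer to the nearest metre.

43 m

Observed coordinate differences: Δφ = -0.00260°, Δλ = +0.00965°.
Converting to metres (1° lat = 111000 m, cos φ = 0.379091): observed ΔN = -288.6 m, observed ΔE = 406.1 m.
Subtracting the expected shift leaves a residual of -288.6 − (-331) = 42.4 m north and 406.1 − (410) = -3.9 m east.
Residual distance = √(42.4² + (-3.9)²) = 42.6 m.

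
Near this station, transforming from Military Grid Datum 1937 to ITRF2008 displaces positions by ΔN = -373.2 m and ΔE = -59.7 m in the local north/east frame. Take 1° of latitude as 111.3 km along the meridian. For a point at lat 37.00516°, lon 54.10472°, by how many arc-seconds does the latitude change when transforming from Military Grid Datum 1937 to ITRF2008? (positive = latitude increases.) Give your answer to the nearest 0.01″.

1° of latitude = 111.3 km, so Δφ = -373.2 / 111300 = -0.0033531° = -12.071″.

Δφ = -12.07″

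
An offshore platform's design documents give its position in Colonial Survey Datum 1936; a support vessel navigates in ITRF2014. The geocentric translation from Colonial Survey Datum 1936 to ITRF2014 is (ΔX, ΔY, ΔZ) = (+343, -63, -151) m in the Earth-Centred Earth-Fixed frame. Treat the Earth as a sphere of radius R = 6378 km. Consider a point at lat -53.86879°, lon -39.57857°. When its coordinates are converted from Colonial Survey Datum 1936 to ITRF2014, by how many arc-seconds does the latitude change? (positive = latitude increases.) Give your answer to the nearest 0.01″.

sin φ = -0.807669, cos φ = 0.589636, sin λ = -0.637136, cos λ = 0.770752.
North component: ΔN = −sin φ cos λ·ΔX − sin φ sin λ·ΔY + cos φ·ΔZ = −(-0.807669)(0.770752)(343) − (-0.807669)(-0.637136)(-63) + (0.589636)(-151) = 156.91 m.
1° of latitude spans πR/180 = 111317 m, so Δφ = 156.91 / 111317 × 3600 = 5.074″.

Δφ = 5.07″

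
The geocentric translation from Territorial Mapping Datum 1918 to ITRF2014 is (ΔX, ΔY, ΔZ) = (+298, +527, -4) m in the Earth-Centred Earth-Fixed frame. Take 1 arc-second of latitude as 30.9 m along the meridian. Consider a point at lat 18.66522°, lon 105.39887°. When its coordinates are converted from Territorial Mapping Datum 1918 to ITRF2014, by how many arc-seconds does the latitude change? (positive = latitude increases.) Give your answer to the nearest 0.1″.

Δφ = -4.6″

sin φ = 0.320038, cos φ = 0.947405, sin λ = 0.964101, cos λ = -0.265537.
North component: ΔN = −sin φ cos λ·ΔX − sin φ sin λ·ΔY + cos φ·ΔZ = −(0.320038)(-0.265537)(298) − (0.320038)(0.964101)(527) + (0.947405)(-4) = -141.07 m.
1° of latitude spans 3600 × 30.90 = 111240 m, so Δφ = -141.07 / 111240 × 3600 = -4.565″.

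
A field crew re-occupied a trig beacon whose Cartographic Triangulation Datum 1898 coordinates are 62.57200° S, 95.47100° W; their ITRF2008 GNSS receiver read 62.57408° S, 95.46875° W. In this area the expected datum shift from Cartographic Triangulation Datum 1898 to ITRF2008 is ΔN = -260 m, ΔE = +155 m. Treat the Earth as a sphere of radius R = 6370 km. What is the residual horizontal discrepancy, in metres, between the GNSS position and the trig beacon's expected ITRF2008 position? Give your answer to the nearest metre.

Observed coordinate differences: Δφ = -0.00208°, Δλ = +0.00225°.
Converting to metres (1° lat = 111177 m, cos φ = 0.460634): observed ΔN = -231.2 m, observed ΔE = 115.2 m.
Subtracting the expected shift leaves a residual of -231.2 − (-260) = 28.8 m north and 115.2 − (155) = -39.8 m east.
Residual distance = √(28.8² + (-39.8)²) = 49.1 m.

49 m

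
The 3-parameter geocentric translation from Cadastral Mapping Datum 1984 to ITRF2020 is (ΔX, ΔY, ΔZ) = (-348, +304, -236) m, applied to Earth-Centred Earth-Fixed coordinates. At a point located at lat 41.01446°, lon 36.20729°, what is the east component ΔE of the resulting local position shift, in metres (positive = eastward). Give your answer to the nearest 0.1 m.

The local east axis at (φ, λ) is (−sin λ, cos λ, 0), so ΔE = −sin(36.20729°)·(-348) + cos(36.20729°)·304 = 450.86 m.

ΔE = 450.9 m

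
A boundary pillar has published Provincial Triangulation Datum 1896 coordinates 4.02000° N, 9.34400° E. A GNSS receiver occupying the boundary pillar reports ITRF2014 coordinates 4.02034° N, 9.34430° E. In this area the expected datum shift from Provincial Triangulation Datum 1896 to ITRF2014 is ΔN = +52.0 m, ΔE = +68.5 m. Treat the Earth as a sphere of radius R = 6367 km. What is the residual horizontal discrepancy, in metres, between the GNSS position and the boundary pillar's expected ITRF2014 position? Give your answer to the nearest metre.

Observed coordinate differences: Δφ = +0.00034°, Δλ = +0.00030°.
Converting to metres (1° lat = 111125 m, cos φ = 0.997540): observed ΔN = 37.8 m, observed ΔE = 33.3 m.
Subtracting the expected shift leaves a residual of 37.8 − (52.0) = -14.2 m north and 33.3 − (68.5) = -35.2 m east.
Residual distance = √((-14.2)² + (-35.2)²) = 38.0 m.

38 m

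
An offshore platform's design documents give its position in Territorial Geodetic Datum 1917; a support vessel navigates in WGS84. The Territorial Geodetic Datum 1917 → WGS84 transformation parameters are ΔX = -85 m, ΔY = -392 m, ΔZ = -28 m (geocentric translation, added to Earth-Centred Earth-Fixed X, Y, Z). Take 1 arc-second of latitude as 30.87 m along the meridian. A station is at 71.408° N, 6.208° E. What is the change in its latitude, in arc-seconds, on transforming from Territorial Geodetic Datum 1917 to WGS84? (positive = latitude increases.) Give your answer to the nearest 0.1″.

Δφ = 3.6″

sin φ = 0.947813, cos φ = 0.318827, sin λ = 0.108138, cos λ = 0.994136.
North component: ΔN = −sin φ cos λ·ΔX − sin φ sin λ·ΔY + cos φ·ΔZ = −(0.947813)(0.994136)(-85) − (0.947813)(0.108138)(-392) + (0.318827)(-28) = 111.34 m.
1° of latitude spans 3600 × 30.87 = 111132 m, so Δφ = 111.34 / 111132 × 3600 = 3.607″.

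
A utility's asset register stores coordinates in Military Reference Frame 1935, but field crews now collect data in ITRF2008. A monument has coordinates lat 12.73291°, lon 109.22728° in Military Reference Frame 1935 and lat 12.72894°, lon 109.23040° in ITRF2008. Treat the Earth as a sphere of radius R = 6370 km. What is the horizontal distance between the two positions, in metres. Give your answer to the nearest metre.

Δφ = 12.72894° − 12.73291° = -0.00397°; Δλ = 109.23040° − 109.22728° = +0.00312°.
1° along a meridian = πR/180 = 111177 m.
ΔN = Δφ × 111177 = -441.4 m; ΔE = Δλ × 111177 × cos(12.73291°) = +0.00312 × 111177 × 0.975408 = 338.3 m.
Distance = √(ΔE² + ΔN²) = √(338.3² + (-441.4)²) = 556.1 m.

556 m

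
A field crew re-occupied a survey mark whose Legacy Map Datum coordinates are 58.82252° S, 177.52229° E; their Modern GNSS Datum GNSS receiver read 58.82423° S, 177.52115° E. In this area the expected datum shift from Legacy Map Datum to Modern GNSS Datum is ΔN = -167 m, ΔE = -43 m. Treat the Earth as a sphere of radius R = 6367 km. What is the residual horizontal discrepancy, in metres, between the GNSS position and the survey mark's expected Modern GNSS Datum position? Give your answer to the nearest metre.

Observed coordinate differences: Δφ = -0.00171°, Δλ = -0.00114°.
Converting to metres (1° lat = 111125 m, cos φ = 0.517691): observed ΔN = -190.0 m, observed ΔE = -65.6 m.
Subtracting the expected shift leaves a residual of -190.0 − (-167) = -23.0 m north and -65.6 − (-43) = -22.6 m east.
Residual distance = √((-23.0)² + (-22.6)²) = 32.3 m.

32 m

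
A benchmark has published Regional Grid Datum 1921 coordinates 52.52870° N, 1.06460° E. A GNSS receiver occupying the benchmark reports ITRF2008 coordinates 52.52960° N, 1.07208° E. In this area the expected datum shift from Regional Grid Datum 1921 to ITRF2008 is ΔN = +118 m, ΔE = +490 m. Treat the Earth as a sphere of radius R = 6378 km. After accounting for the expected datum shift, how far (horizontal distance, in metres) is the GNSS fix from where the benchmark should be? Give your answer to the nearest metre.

24 m

Observed coordinate differences: Δφ = +0.00090°, Δλ = +0.00748°.
Converting to metres (1° lat = 111317 m, cos φ = 0.608364): observed ΔN = 100.2 m, observed ΔE = 506.6 m.
Subtracting the expected shift leaves a residual of 100.2 − (118) = -17.8 m north and 506.6 − (490) = 16.6 m east.
Residual distance = √((-17.8)² + 16.6²) = 24.3 m.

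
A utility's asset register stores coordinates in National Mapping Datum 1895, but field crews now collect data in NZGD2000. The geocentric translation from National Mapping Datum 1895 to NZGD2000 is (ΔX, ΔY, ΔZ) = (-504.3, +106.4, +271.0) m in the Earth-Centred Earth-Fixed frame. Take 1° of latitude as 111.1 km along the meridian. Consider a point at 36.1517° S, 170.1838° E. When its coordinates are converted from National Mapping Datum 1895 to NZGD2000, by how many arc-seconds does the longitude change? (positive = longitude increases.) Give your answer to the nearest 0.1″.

sin φ = -0.589925, cos φ = 0.807458, sin λ = 0.170488, cos λ = -0.985360.
East component: ΔE = −sin λ·ΔX + cos λ·ΔY = −(0.170488)(-504.3) + (-0.985360)(106.4) = -18.87 m.
1° of latitude spans 111100 m; at latitude φ, 1° of longitude spans that × cos φ = 89708.6 m, so Δλ = -18.87 / 89708.6 × 3600 = -0.757″.

Δλ = -0.8″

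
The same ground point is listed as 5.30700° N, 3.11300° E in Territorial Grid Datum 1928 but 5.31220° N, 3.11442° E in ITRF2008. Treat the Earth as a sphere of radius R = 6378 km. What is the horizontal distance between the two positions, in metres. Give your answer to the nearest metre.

600 m

Δφ = 5.31220° − 5.30700° = +0.00520°; Δλ = 3.11442° − 3.11300° = +0.00142°.
1° along a meridian = πR/180 = 111317 m.
ΔN = Δφ × 111317 = 578.8 m; ΔE = Δλ × 111317 × cos(5.30700°) = +0.00142 × 111317 × 0.995713 = 157.4 m.
Distance = √(ΔE² + ΔN²) = √(157.4² + 578.8²) = 599.9 m.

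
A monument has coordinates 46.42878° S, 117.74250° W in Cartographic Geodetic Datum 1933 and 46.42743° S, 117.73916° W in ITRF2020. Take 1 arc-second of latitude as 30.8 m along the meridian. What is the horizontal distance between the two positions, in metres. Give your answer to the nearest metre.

Δφ = -46.42743° − -46.42878° = +0.00135°; Δλ = -117.73916° − -117.74250° = +0.00334°.
1° of latitude = 3600 × 30.80 = 110880 m.
ΔN = Δφ × 110880 = 149.7 m; ΔE = Δλ × 110880 × cos(-46.42878°) = +0.00334 × 110880 × 0.689256 = 255.3 m.
Distance = √(ΔE² + ΔN²) = √(255.3² + 149.7²) = 295.9 m.

296 m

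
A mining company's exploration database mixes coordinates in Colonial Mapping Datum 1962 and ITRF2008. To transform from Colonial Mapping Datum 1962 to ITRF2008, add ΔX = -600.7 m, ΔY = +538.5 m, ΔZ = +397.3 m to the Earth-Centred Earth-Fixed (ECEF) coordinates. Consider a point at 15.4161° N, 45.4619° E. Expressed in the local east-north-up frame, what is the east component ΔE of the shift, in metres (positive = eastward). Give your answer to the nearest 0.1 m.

The local east axis at (φ, λ) is (−sin λ, cos λ, 0), so ΔE = −sin(45.4619°)·(-600.7) + cos(45.4619°)·538.5 = 805.86 m.

ΔE = 805.9 m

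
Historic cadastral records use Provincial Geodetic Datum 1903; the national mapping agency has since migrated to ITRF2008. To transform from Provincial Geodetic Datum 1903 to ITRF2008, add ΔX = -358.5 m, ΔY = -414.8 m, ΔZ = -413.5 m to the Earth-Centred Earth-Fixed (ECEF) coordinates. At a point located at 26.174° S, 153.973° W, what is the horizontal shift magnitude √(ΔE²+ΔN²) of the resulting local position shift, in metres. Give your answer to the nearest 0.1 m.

The local east axis at (φ, λ) is (−sin λ, cos λ, 0), so ΔE = −sin(-153.973°)·(-358.5) + cos(-153.973°)·(-414.8) = 215.43 m.
The local north axis is (−sin φ cos λ, −sin φ sin λ, cos φ), giving ΔN = 142.097 + 80.285 − 371.099 = -148.72 m.
Horizontal magnitude = √(ΔE² + ΔN²) = √(215.43² + (-148.72)²) = 261.77 m.

261.8 m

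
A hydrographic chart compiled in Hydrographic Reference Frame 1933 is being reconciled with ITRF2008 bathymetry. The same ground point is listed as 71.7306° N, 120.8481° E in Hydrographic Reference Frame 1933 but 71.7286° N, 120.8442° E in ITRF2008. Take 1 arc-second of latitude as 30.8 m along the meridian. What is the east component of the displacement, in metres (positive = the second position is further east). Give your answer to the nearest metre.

Δφ = 71.7286° − 71.7306° = -0.0020°; Δλ = 120.8442° − 120.8481° = -0.0039°.
1° of latitude = 3600 × 30.80 = 110880 m.
ΔN = Δφ × 110880 = -221.8 m; ΔE = Δλ × 110880 × cos(71.7306°) = -0.0039 × 110880 × 0.313485 = -135.6 m.

ΔE = -136 m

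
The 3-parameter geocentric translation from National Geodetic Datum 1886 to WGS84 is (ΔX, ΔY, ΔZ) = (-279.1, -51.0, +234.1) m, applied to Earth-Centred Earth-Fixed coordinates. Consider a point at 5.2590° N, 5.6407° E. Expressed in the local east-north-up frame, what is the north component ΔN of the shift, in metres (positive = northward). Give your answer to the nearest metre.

ΔN = 259 m

The local north axis is (−sin φ cos λ, −sin φ sin λ, cos φ), giving ΔN = 25.458 + 0.459 + 233.115 = 259.03 m.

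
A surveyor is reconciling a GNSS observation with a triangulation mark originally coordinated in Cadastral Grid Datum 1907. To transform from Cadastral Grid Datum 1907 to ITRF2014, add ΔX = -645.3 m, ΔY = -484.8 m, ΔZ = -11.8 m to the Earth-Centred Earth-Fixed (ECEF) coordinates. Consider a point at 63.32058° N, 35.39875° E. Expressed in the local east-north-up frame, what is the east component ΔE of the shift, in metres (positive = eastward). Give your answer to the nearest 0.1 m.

At φ = 63.32058°, λ = 35.39875°: sin φ = 0.893533, cos φ = 0.448998, sin λ = 0.579263, cos λ = 0.815140.
ΔE = −sin λ·ΔX + cos λ·ΔY = −(0.579263)·(-645.3) + (0.815140)·(-484.8) = -21.38 m.

ΔE = -21.4 m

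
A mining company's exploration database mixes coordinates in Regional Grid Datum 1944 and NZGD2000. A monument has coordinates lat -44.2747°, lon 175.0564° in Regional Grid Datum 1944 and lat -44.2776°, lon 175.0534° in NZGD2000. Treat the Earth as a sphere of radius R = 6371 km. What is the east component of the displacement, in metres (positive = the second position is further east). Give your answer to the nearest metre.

ΔE = -239 m

Δφ = -44.2776° − -44.2747° = -0.0029°; Δλ = 175.0534° − 175.0564° = -0.0030°.
1° along a meridian = πR/180 = 111195 m.
ΔN = Δφ × 111195 = -322.5 m; ΔE = Δλ × 111195 × cos(-44.2747°) = -0.0030 × 111195 × 0.716001 = -238.8 m.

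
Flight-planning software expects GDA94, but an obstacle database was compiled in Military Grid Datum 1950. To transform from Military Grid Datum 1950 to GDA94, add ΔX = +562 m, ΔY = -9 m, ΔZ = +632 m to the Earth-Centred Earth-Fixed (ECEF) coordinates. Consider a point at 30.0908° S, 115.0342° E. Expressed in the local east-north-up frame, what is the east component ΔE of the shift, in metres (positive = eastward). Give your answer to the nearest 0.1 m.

The local east axis at (φ, λ) is (−sin λ, cos λ, 0), so ΔE = −sin(115.0342°)·562 + cos(115.0342°)·(-9) = -505.39 m.

ΔE = -505.4 m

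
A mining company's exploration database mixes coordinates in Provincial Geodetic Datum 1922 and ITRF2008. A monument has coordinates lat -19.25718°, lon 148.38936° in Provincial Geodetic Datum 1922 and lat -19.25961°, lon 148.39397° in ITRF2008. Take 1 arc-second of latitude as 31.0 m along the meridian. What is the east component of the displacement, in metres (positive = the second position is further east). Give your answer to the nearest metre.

Δφ = -19.25961° − -19.25718° = -0.00243°; Δλ = 148.39397° − 148.38936° = +0.00461°.
1° of latitude = 3600 × 31.00 = 111600 m.
ΔN = Δφ × 111600 = -271.2 m; ΔE = Δλ × 111600 × cos(-19.25718°) = +0.00461 × 111600 × 0.944048 = 485.7 m.

ΔE = 486 m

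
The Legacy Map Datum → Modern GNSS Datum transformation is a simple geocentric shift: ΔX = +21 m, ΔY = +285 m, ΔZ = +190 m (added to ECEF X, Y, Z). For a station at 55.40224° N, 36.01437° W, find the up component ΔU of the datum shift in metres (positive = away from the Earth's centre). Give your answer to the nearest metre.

At φ = 55.40224°, λ = -36.01437°: sin φ = 0.823159, cos φ = 0.567812, sin λ = -0.587988, cos λ = 0.808870.
ΔU = cos φ cos λ·ΔX + cos φ sin λ·ΔY + sin φ·ΔZ = (0.567812)(0.808870)(21) + (0.567812)(-0.587988)(285) + (0.823159)(190) = 70.89 m.

ΔU = 71 m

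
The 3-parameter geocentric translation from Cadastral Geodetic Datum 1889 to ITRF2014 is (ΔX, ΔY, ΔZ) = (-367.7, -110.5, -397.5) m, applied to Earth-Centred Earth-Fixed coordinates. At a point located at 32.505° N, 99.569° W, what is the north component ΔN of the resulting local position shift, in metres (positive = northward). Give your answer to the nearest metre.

At φ = 32.505°, λ = -99.569°: sin φ = 0.537373, cos φ = 0.843345, sin λ = -0.986086, cos λ = -0.166235.
ΔN = −sin φ cos λ·ΔX − sin φ sin λ·ΔY + cos φ·ΔZ = −(0.537373)(-0.166235)(-367.7) − (0.537373)(-0.986086)(-110.5) + (0.843345)(-397.5) = -426.63 m.

ΔN = -427 m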